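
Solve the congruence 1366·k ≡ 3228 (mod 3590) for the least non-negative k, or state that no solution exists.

118

gcd(1366, 3590) = 2, and 2 | 3228, so solutions exist.
Divide through by 2: 683·k ≡ 1614 mod 1795.
683⁻¹ ≡ 1477 (mod 1795).
k ≡ 1477·1614 ≡ 118 (mod 1795).
The smallest non-negative solution is k = 118.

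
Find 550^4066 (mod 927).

Using repeated squaring:
4066 in binary is 111111100010, i.e. 4066 = 2048 + 1024 + 512 + 256 + 128 + 64 + 32 + 2.
550^1 ≡ 550 (mod 927)
550^2 ≡ 550^2 = 302500 ≡ 298 (mod 927)
550^4 ≡ 298^2 = 88804 ≡ 739 (mod 927)
550^8 ≡ 739^2 = 546121 ≡ 118 (mod 927)
550^16 ≡ 118^2 = 13924 ≡ 19 (mod 927)
550^32 ≡ 19^2 = 361 (mod 927)
550^64 ≡ 361^2 = 130321 ≡ 541 (mod 927)
550^128 ≡ 541^2 = 292681 ≡ 676 (mod 927)
550^256 ≡ 676^2 = 456976 ≡ 892 (mod 927)
550^512 ≡ 892^2 = 795664 ≡ 298 (mod 927)
550^1024 ≡ 298^2 = 88804 ≡ 739 (mod 927)
550^2048 ≡ 739^2 = 546121 ≡ 118 (mod 927)
550^4066 = 550^2048 × 550^1024 × 550^512 × 550^256 × 550^128 × 550^64 × 550^32 × 550^2 ≡ 118 × 739 × 298 × 892 × 676 × 541 × 361 × 298 (mod 927).
Accumulate the product:
118 × 739 = 87202 ≡ 64
64 × 298 = 19072 ≡ 532
532 × 892 = 474544 ≡ 847
847 × 676 = 572572 ≡ 613
613 × 541 = 331633 ≡ 694
694 × 361 = 250534 ≡ 244
244 × 298 = 72712 ≡ 406

406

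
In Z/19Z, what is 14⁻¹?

15

19 = 1·14 + 5
14 = 2·5 + 4
5 = 1·4 + 1
4 = 4·1 + 0
gcd(14, 19) = 1, so the inverse exists.
Bézout: 1 = 3·19 − 4·14.
So 14⁻¹ ≡ −4 ≡ 15 (mod 19).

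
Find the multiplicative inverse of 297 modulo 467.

228

467 = 1×297 + 170
297 = 1×170 + 127
170 = 1×127 + 43
127 = 2×43 + 41
43 = 1×41 + 2
41 = 20×2 + 1
2 = 2×1 + 0
gcd(297, 467) = 1, so the inverse exists.
Back-substitute for 1:
1 = 1×41 − 20×2
  = −20×43 + 21×41
  = 21×127 − 62×43
  = −62×170 + 83×127
  = 83×297 − 145×170
  = −145×467 + 228×297
So 297⁻¹ ≡ 228 (mod 467).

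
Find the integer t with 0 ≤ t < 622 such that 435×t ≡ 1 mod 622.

153

Run the extended Euclidean algorithm:
622 = 1*435 + 187
435 = 2*187 + 61
187 = 3*61 + 4
61 = 15*4 + 1
4 = 4*1 + 0
gcd(435, 622) = 1, so the inverse exists.
Bézout: 1 = −107*622 + 153*435.
So 435⁻¹ ≡ 153 (mod 622).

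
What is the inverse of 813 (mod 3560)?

Run the extended Euclidean algorithm:
3560 = 4·813 + 308
813 = 2·308 + 197
308 = 1·197 + 111
197 = 1·111 + 86
111 = 1·86 + 25
86 = 3·25 + 11
25 = 2·11 + 3
11 = 3·3 + 2
3 = 1·2 + 1
2 = 2·1 + 0
gcd(813, 3560) = 1, so the inverse exists.
Bézout: 1 = 293·3560 − 1283·813.
So 813⁻¹ ≡ −1283 ≡ 2277 (mod 3560).

2277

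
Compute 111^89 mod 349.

By square-and-multiply:
89 in binary is 1011001, i.e. 89 = 64 + 16 + 8 + 1.
111^1 ≡ 111 (mod 349)
111^2 ≡ 111^2 = 12321 ≡ 106 (mod 349)
111^4 ≡ 106^2 = 11236 ≡ 68 (mod 349)
111^8 ≡ 68^2 = 4624 ≡ 87 (mod 349)
111^16 ≡ 87^2 = 7569 ≡ 240 (mod 349)
111^32 ≡ 240^2 = 57600 ≡ 15 (mod 349)
111^64 ≡ 15^2 = 225 (mod 349)
111^89 = 111^64 × 111^16 × 111^8 × 111^1 ≡ 225 × 240 × 87 × 111 (mod 349).
Accumulate the product:
225 × 240 = 54000 ≡ 254
254 × 87 = 22098 ≡ 111
111 × 111 = 12321 ≡ 106

106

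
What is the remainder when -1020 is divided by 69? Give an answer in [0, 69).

-1020 = -15*69 + 15, so -1020 ≡ 15 (mod 69).

15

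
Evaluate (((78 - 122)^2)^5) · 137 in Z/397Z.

292

78 - 122 = -44 ≡ 353 (mod 397)
(353)^2 ≡ 348 (mod 397)
(348)^5 ≡ 176 (mod 397)
176 · 137 = 24112 ≡ 292 (mod 397)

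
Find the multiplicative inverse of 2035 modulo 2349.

2349 = 1*2035 + 314
2035 = 6*314 + 151
314 = 2*151 + 12
151 = 12*12 + 7
12 = 1*7 + 5
7 = 1*5 + 2
5 = 2*2 + 1
2 = 2*1 + 0
gcd(2035, 2349) = 1, so the inverse exists.
Back-substitute for 1:
1 = 1*5 − 2*2
  = −2*7 + 3*5
  = 3*12 − 5*7
  = −5*151 + 63*12
  = 63*314 − 131*151
  = −131*2035 + 849*314
  = 849*2349 − 980*2035
So 2035⁻¹ ≡ −980 ≡ 1369 (mod 2349).

1369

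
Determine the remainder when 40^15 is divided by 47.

Using repeated squaring:
40^1 ≡ 40 (mod 47)
40^2 ≡ 40^2 = 1600 ≡ 2 (mod 47)
40^4 ≡ 2^2 = 4 (mod 47)
40^8 ≡ 4^2 = 16 (mod 47)
40^15 = 40^8 * 40^4 * 40^2 * 40^1 ≡ 16 * 4 * 2 * 40 (mod 47).
Accumulate the product:
16 * 4 = 64 ≡ 17
17 * 2 = 34
34 * 40 = 1360 ≡ 44

44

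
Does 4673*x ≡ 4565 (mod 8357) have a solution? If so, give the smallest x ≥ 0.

gcd(4673, 8357) = 1, so a unique solution mod 8357 exists.
4673⁻¹ ≡ 338 (mod 8357).
x ≡ 338*4565 ≡ 5282 (mod 8357).

5282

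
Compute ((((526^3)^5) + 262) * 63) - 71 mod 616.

251

(526)^3 ≡ 344 (mod 616)
(344)^5 ≡ 232 (mod 616)
232 + 262 = 494
494 * 63 = 31122 ≡ 322 (mod 616)
322 - 71 = 251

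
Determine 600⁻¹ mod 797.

797 = 1×600 + 197
600 = 3×197 + 9
197 = 21×9 + 8
9 = 1×8 + 1
8 = 8×1 + 0
gcd(600, 797) = 1, so the inverse exists.
Back-substitute for 1:
1 = 1×9 − 1×8
  = −1×197 + 22×9
  = 22×600 − 67×197
  = −67×797 + 89×600
So 600⁻¹ ≡ 89 (mod 797).

89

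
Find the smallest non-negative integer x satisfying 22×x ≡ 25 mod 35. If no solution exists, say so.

25

gcd(22, 35) = 1, so a unique solution mod 35 exists.
22⁻¹ ≡ 8 (mod 35).
x ≡ 8×25 ≡ 25 (mod 35).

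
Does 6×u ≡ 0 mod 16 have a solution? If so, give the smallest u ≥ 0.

0

gcd(6, 16) = 2, and 2 | 0, so solutions exist.
Divide through by 2: 3×u = 0 (mod 8).
3⁻¹ ≡ 3 (mod 8).
u ≡ 3×0 ≡ 0 (mod 8).
The smallest non-negative solution is u = 0.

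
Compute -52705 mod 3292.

3259

-52705 = -17×3292 + 3259, so -52705 ≡ 3259 (mod 3292).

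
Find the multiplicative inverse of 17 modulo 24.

24 = 1·17 + 7
17 = 2·7 + 3
7 = 2·3 + 1
3 = 3·1 + 0
gcd(17, 24) = 1, so the inverse exists.
Back-substitute for 1:
1 = 1·7 − 2·3
  = −2·17 + 5·7
  = 5·24 − 7·17
So 17⁻¹ ≡ −7 ≡ 17 (mod 24).

17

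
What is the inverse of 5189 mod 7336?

5877

7336 = 1·5189 + 2147
5189 = 2·2147 + 895
2147 = 2·895 + 357
895 = 2·357 + 181
357 = 1·181 + 176
181 = 1·176 + 5
176 = 35·5 + 1
5 = 5·1 + 0
gcd(5189, 7336) = 1, so the inverse exists.
Back-substitute for 1:
1 = 1·176 − 35·5
  = −35·181 + 36·176
  = 36·357 − 71·181
  = −71·895 + 178·357
  = 178·2147 − 427·895
  = −427·5189 + 1032·2147
  = 1032·7336 − 1459·5189
So 5189⁻¹ ≡ −1459 ≡ 5877 (mod 7336).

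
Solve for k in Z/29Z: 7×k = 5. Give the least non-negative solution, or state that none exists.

gcd(7, 29) = 1, so a unique solution mod 29 exists.
7⁻¹ ≡ 25 (mod 29).
k ≡ 25×5 ≡ 9 (mod 29).

9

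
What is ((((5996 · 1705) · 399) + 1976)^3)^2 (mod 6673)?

5996 · 1705 = 10223180 ≡ 144 (mod 6673)
144 · 399 = 57456 ≡ 4072 (mod 6673)
4072 + 1976 = 6048
(6048)^3 ≡ 4426 (mod 6673)
(4426)^2 ≡ 4221 (mod 6673)

4221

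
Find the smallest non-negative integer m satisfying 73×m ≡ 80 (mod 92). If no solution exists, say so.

20

gcd(73, 92) = 1, so a unique solution mod 92 exists.
73⁻¹ ≡ 29 (mod 92).
m ≡ 29×80 ≡ 20 (mod 92).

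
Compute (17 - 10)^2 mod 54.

49

17 - 10 = 7
(7)^2 ≡ 49 (mod 54)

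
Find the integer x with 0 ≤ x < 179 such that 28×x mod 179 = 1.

Apply the Euclidean algorithm and back-substitute:
179 = 6·28 + 11
28 = 2·11 + 6
11 = 1·6 + 5
6 = 1·5 + 1
5 = 5·1 + 0
gcd(28, 179) = 1, so the inverse exists.
Back-substitute for 1:
1 = 1·6 − 1·5
  = −1·11 + 2·6
  = 2·28 − 5·11
  = −5·179 + 32·28
So 28⁻¹ ≡ 32 (mod 179).

32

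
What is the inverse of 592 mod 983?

626

By the extended Euclidean algorithm:
983 = 1×592 + 391
592 = 1×391 + 201
391 = 1×201 + 190
201 = 1×190 + 11
190 = 17×11 + 3
11 = 3×3 + 2
3 = 1×2 + 1
2 = 2×1 + 0
gcd(592, 983) = 1, so the inverse exists.
Back-substitute for 1:
1 = 1×3 − 1×2
  = −1×11 + 4×3
  = 4×190 − 69×11
  = −69×201 + 73×190
  = 73×391 − 142×201
  = −142×592 + 215×391
  = 215×983 − 357×592
So 592⁻¹ ≡ −357 ≡ 626 (mod 983).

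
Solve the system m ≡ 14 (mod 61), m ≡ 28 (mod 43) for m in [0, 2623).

2393

61⁻¹ mod 43: 61×12 ≡ 1 (mod 43), so 61⁻¹ ≡ 12.
m = 14 + 61×((28 − 14)×12 mod 43) = 14 + 61×39 = 2393.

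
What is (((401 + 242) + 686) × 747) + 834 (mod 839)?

221

401 + 242 = 643
643 + 686 = 1329 ≡ 490 (mod 839)
490 × 747 = 366030 ≡ 226 (mod 839)
226 + 834 = 1060 ≡ 221 (mod 839)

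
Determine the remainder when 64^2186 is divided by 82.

Compute successive squares:
2186 in binary is 100010001010, i.e. 2186 = 2048 + 128 + 8 + 2.
64^1 ≡ 64 (mod 82)
64^2 ≡ 64^2 = 4096 ≡ 78 (mod 82)
64^4 ≡ 78^2 = 6084 ≡ 16 (mod 82)
64^8 ≡ 16^2 = 256 ≡ 10 (mod 82)
64^16 ≡ 10^2 = 100 ≡ 18 (mod 82)
64^32 ≡ 18^2 = 324 ≡ 78 (mod 82)
64^64 ≡ 78^2 = 6084 ≡ 16 (mod 82)
64^128 ≡ 16^2 = 256 ≡ 10 (mod 82)
64^256 ≡ 10^2 = 100 ≡ 18 (mod 82)
64^512 ≡ 18^2 = 324 ≡ 78 (mod 82)
64^1024 ≡ 78^2 = 6084 ≡ 16 (mod 82)
64^2048 ≡ 16^2 = 256 ≡ 10 (mod 82)
64^2186 = 64^2048 * 64^128 * 64^8 * 64^2 ≡ 10 * 10 * 10 * 78 (mod 82).
Accumulate the product:
10 * 10 = 100 ≡ 18
18 * 10 = 180 ≡ 16
16 * 78 = 1248 ≡ 18

18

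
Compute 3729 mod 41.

3729 = 90·41 + 39, so 3729 ≡ 39 (mod 41).

39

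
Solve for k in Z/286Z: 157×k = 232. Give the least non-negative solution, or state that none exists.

gcd(157, 286) = 1, so a unique solution mod 286 exists.
157⁻¹ ≡ 235 (mod 286).
k ≡ 235×232 ≡ 180 (mod 286).

180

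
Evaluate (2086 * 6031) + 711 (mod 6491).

2086 * 6031 = 12580666 ≡ 1108 (mod 6491)
1108 + 711 = 1819

1819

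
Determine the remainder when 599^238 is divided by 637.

599^1 ≡ 599 (mod 637)
599^2 ≡ 599^2 = 358801 ≡ 170 (mod 637)
599^4 ≡ 170^2 = 28900 ≡ 235 (mod 637)
599^8 ≡ 235^2 = 55225 ≡ 443 (mod 637)
599^16 ≡ 443^2 = 196249 ≡ 53 (mod 637)
599^32 ≡ 53^2 = 2809 ≡ 261 (mod 637)
599^64 ≡ 261^2 = 68121 ≡ 599 (mod 637)
599^128 ≡ 599^2 = 358801 ≡ 170 (mod 637)
599^238 = 599^128 × 599^64 × 599^32 × 599^8 × 599^4 × 599^2 ≡ 170 × 599 × 261 × 443 × 235 × 170 (mod 637).
Accumulate the product:
170 × 599 = 101830 ≡ 547
547 × 261 = 142767 ≡ 79
79 × 443 = 34997 ≡ 599
599 × 235 = 140765 ≡ 625
625 × 170 = 106250 ≡ 508

508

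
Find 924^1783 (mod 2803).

134

Compute successive squares:
924^1 ≡ 924 (mod 2803)
924^2 ≡ 924^2 = 853776 ≡ 1664 (mod 2803)
924^4 ≡ 1664^2 = 2768896 ≡ 2335 (mod 2803)
924^8 ≡ 2335^2 = 5452225 ≡ 390 (mod 2803)
924^16 ≡ 390^2 = 152100 ≡ 738 (mod 2803)
924^32 ≡ 738^2 = 544644 ≡ 862 (mod 2803)
924^64 ≡ 862^2 = 743044 ≡ 249 (mod 2803)
924^128 ≡ 249^2 = 62001 ≡ 335 (mod 2803)
924^256 ≡ 335^2 = 112225 ≡ 105 (mod 2803)
924^512 ≡ 105^2 = 11025 ≡ 2616 (mod 2803)
924^1024 ≡ 2616^2 = 6843456 ≡ 1333 (mod 2803)
924^1783 = 924^1024 * 924^512 * 924^128 * 924^64 * 924^32 * 924^16 * 924^4 * 924^2 * 924^1 ≡ 1333 * 2616 * 335 * 249 * 862 * 738 * 2335 * 1664 * 924 (mod 2803).
Accumulate the product:
1333 * 2616 = 3487128 ≡ 196
196 * 335 = 65660 ≡ 1191
1191 * 249 = 296559 ≡ 2244
2244 * 862 = 1934328 ≡ 258
258 * 738 = 190404 ≡ 2603
2603 * 2335 = 6078005 ≡ 1101
1101 * 1664 = 1832064 ≡ 1705
1705 * 924 = 1575420 ≡ 134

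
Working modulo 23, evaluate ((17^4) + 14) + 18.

17

(17)^4 ≡ 8 (mod 23)
8 + 14 = 22
22 + 18 = 40 ≡ 17 (mod 23)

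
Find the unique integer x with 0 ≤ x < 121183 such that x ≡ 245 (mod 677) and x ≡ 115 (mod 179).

42896

677⁻¹ mod 179: 677*78 ≡ 1 (mod 179), so 677⁻¹ ≡ 78.
x = 245 + 677*((115 − 245)*78 mod 179) = 245 + 677*63 = 42896.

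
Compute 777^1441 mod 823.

129

Compute successive squares:
1441 in binary is 10110100001, i.e. 1441 = 1024 + 256 + 128 + 32 + 1.
777^1 ≡ 777 (mod 823)
777^2 ≡ 777^2 = 603729 ≡ 470 (mod 823)
777^4 ≡ 470^2 = 220900 ≡ 336 (mod 823)
777^8 ≡ 336^2 = 112896 ≡ 145 (mod 823)
777^16 ≡ 145^2 = 21025 ≡ 450 (mod 823)
777^32 ≡ 450^2 = 202500 ≡ 42 (mod 823)
777^64 ≡ 42^2 = 1764 ≡ 118 (mod 823)
777^128 ≡ 118^2 = 13924 ≡ 756 (mod 823)
777^256 ≡ 756^2 = 571536 ≡ 374 (mod 823)
777^512 ≡ 374^2 = 139876 ≡ 789 (mod 823)
777^1024 ≡ 789^2 = 622521 ≡ 333 (mod 823)
777^1441 = 777^1024 * 777^256 * 777^128 * 777^32 * 777^1 ≡ 333 * 374 * 756 * 42 * 777 (mod 823).
Accumulate the product:
333 * 374 = 124542 ≡ 269
269 * 756 = 203364 ≡ 83
83 * 42 = 3486 ≡ 194
194 * 777 = 150738 ≡ 129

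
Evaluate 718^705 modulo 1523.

Using repeated squaring:
718^1 ≡ 718 (mod 1523)
718^2 ≡ 718^2 = 515524 ≡ 750 (mod 1523)
718^4 ≡ 750^2 = 562500 ≡ 513 (mod 1523)
718^8 ≡ 513^2 = 263169 ≡ 1213 (mod 1523)
718^16 ≡ 1213^2 = 1471369 ≡ 151 (mod 1523)
718^32 ≡ 151^2 = 22801 ≡ 1479 (mod 1523)
718^64 ≡ 1479^2 = 2187441 ≡ 413 (mod 1523)
718^128 ≡ 413^2 = 170569 ≡ 1516 (mod 1523)
718^256 ≡ 1516^2 = 2298256 ≡ 49 (mod 1523)
718^512 ≡ 49^2 = 2401 ≡ 878 (mod 1523)
718^705 = 718^512 * 718^128 * 718^64 * 718^1 ≡ 878 * 1516 * 413 * 718 (mod 1523).
Accumulate the product:
878 * 1516 = 1331048 ≡ 1469
1469 * 413 = 606697 ≡ 543
543 * 718 = 389874 ≡ 1509

1509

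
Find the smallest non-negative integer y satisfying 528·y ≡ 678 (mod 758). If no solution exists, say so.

gcd(528, 758) = 2, and 2 | 678, so solutions exist.
Divide through by 2: 264·y = 339 (mod 379).
264⁻¹ ≡ 145 (mod 379).
y ≡ 145·339 ≡ 264 (mod 379).
The smallest non-negative solution is y = 264.

264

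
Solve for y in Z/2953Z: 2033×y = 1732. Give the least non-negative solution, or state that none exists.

gcd(2033, 2953) = 1, so a unique solution mod 2953 exists.
2033⁻¹ ≡ 2494 (mod 2953).
y ≡ 2494×1732 ≡ 2322 (mod 2953).

2322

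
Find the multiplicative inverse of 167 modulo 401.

389

Apply the Euclidean algorithm and back-substitute:
401 = 2*167 + 67
167 = 2*67 + 33
67 = 2*33 + 1
33 = 33*1 + 0
gcd(167, 401) = 1, so the inverse exists.
Back-substitute for 1:
1 = 1*67 − 2*33
  = −2*167 + 5*67
  = 5*401 − 12*167
So 167⁻¹ ≡ −12 ≡ 389 (mod 401).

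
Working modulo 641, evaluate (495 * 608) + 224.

555

495 * 608 = 300960 ≡ 331 (mod 641)
331 + 224 = 555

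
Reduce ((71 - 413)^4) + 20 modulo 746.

71 - 413 = -342 ≡ 404 (mod 746)
(404)^4 ≡ 346 (mod 746)
346 + 20 = 366

366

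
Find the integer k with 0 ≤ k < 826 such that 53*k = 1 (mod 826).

826 = 15·53 + 31
53 = 1·31 + 22
31 = 1·22 + 9
22 = 2·9 + 4
9 = 2·4 + 1
4 = 4·1 + 0
gcd(53, 826) = 1, so the inverse exists.
Back-substitute for 1:
1 = 1·9 − 2·4
  = −2·22 + 5·9
  = 5·31 − 7·22
  = −7·53 + 12·31
  = 12·826 − 187·53
So 53⁻¹ ≡ −187 ≡ 639 (mod 826).

639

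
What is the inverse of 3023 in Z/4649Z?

Run the extended Euclidean algorithm:
4649 = 1×3023 + 1626
3023 = 1×1626 + 1397
1626 = 1×1397 + 229
1397 = 6×229 + 23
229 = 9×23 + 22
23 = 1×22 + 1
22 = 22×1 + 0
gcd(3023, 4649) = 1, so the inverse exists.
Back-substitute for 1:
1 = 1×23 − 1×22
  = −1×229 + 10×23
  = 10×1397 − 61×229
  = −61×1626 + 71×1397
  = 71×3023 − 132×1626
  = −132×4649 + 203×3023
So 3023⁻¹ ≡ 203 (mod 4649).

203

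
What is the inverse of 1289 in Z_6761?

Run the extended Euclidean algorithm:
6761 = 5·1289 + 316
1289 = 4·316 + 25
316 = 12·25 + 16
25 = 1·16 + 9
16 = 1·9 + 7
9 = 1·7 + 2
7 = 3·2 + 1
2 = 2·1 + 0
gcd(1289, 6761) = 1, so the inverse exists.
Bézout: 1 = 567·6761 − 2974·1289.
So 1289⁻¹ ≡ −2974 ≡ 3787 (mod 6761).

3787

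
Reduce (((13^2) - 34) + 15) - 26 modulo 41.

(13)^2 ≡ 5 (mod 41)
5 - 34 = -29 ≡ 12 (mod 41)
12 + 15 = 27
27 - 26 = 1

1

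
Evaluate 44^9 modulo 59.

42

By square-and-multiply:
44^1 ≡ 44 (mod 59)
44^2 ≡ 44^2 = 1936 ≡ 48 (mod 59)
44^4 ≡ 48^2 = 2304 ≡ 3 (mod 59)
44^8 ≡ 3^2 = 9 (mod 59)
44^9 = 44^8 * 44^1 ≡ 9 * 44 (mod 59).
9 * 44 = 396 ≡ 42 (mod 59).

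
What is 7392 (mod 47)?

13

7392 = 157·47 + 13, so 7392 ≡ 13 (mod 47).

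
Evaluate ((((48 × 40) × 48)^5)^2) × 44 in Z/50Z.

0

48 × 40 = 1920 ≡ 20 (mod 50)
20 × 48 = 960 ≡ 10 (mod 50)
(10)^5 ≡ 0 (mod 50)
(0)^2 ≡ 0 (mod 50)
0 × 44 = 0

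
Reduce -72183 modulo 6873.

-72183 = -11·6873 + 3420, so -72183 ≡ 3420 (mod 6873).

3420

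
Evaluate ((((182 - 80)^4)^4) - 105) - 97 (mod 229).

182 - 80 = 102
(102)^4 ≡ 183 (mod 229)
(183)^4 ≡ 48 (mod 229)
48 - 105 = -57 ≡ 172 (mod 229)
172 - 97 = 75

75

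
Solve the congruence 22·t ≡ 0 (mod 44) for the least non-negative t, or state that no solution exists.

gcd(22, 44) = 22, and 22 | 0, so solutions exist.
Divide through by 22: 1·t = 0 (mod 2).
1⁻¹ ≡ 1 (mod 2).
t ≡ 1·0 ≡ 0 (mod 2).
The smallest non-negative solution is t = 0.

0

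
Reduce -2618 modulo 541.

87

-2618 = -5*541 + 87, so -2618 ≡ 87 (mod 541).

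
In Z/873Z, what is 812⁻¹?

644

Run the extended Euclidean algorithm:
873 = 1*812 + 61
812 = 13*61 + 19
61 = 3*19 + 4
19 = 4*4 + 3
4 = 1*3 + 1
3 = 3*1 + 0
gcd(812, 873) = 1, so the inverse exists.
Back-substitute for 1:
1 = 1*4 − 1*3
  = −1*19 + 5*4
  = 5*61 − 16*19
  = −16*812 + 213*61
  = 213*873 − 229*812
So 812⁻¹ ≡ −229 ≡ 644 (mod 873).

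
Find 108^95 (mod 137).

Compute successive squares:
95 in binary is 1011111, i.e. 95 = 64 + 16 + 8 + 4 + 2 + 1.
108^1 ≡ 108 (mod 137)
108^2 ≡ 108^2 = 11664 ≡ 19 (mod 137)
108^4 ≡ 19^2 = 361 ≡ 87 (mod 137)
108^8 ≡ 87^2 = 7569 ≡ 34 (mod 137)
108^16 ≡ 34^2 = 1156 ≡ 60 (mod 137)
108^32 ≡ 60^2 = 3600 ≡ 38 (mod 137)
108^64 ≡ 38^2 = 1444 ≡ 74 (mod 137)
108^95 = 108^64 × 108^16 × 108^8 × 108^4 × 108^2 × 108^1 ≡ 74 × 60 × 34 × 87 × 19 × 108 (mod 137).
Accumulate the product:
74 × 60 = 4440 ≡ 56
56 × 34 = 1904 ≡ 123
123 × 87 = 10701 ≡ 15
15 × 19 = 285 ≡ 11
11 × 108 = 1188 ≡ 92

92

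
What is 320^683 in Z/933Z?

Compute successive squares:
320^1 ≡ 320 (mod 933)
320^2 ≡ 320^2 = 102400 ≡ 703 (mod 933)
320^4 ≡ 703^2 = 494209 ≡ 652 (mod 933)
320^8 ≡ 652^2 = 425104 ≡ 589 (mod 933)
320^16 ≡ 589^2 = 346921 ≡ 778 (mod 933)
320^32 ≡ 778^2 = 605284 ≡ 700 (mod 933)
320^64 ≡ 700^2 = 490000 ≡ 175 (mod 933)
320^128 ≡ 175^2 = 30625 ≡ 769 (mod 933)
320^256 ≡ 769^2 = 591361 ≡ 772 (mod 933)
320^512 ≡ 772^2 = 595984 ≡ 730 (mod 933)
320^683 = 320^512 * 320^128 * 320^32 * 320^8 * 320^2 * 320^1 ≡ 730 * 769 * 700 * 589 * 703 * 320 (mod 933).
Accumulate the product:
730 * 769 = 561370 ≡ 637
637 * 700 = 445900 ≡ 859
859 * 589 = 505951 ≡ 265
265 * 703 = 186295 ≡ 628
628 * 320 = 200960 ≡ 365

365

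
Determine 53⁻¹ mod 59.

49

59 = 1×53 + 6
53 = 8×6 + 5
6 = 1×5 + 1
5 = 5×1 + 0
gcd(53, 59) = 1, so the inverse exists.
Bézout: 1 = 9×59 − 10×53.
So 53⁻¹ ≡ −10 ≡ 49 (mod 59).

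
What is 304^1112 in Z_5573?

304^1 ≡ 304 (mod 5573)
304^2 ≡ 304^2 = 92416 ≡ 3248 (mod 5573)
304^4 ≡ 3248^2 = 10549504 ≡ 5388 (mod 5573)
304^8 ≡ 5388^2 = 29030544 ≡ 787 (mod 5573)
304^16 ≡ 787^2 = 619369 ≡ 766 (mod 5573)
304^32 ≡ 766^2 = 586756 ≡ 1591 (mod 5573)
304^64 ≡ 1591^2 = 2531281 ≡ 1139 (mod 5573)
304^128 ≡ 1139^2 = 1297321 ≡ 4385 (mod 5573)
304^256 ≡ 4385^2 = 19228225 ≡ 1375 (mod 5573)
304^512 ≡ 1375^2 = 1890625 ≡ 1378 (mod 5573)
304^1024 ≡ 1378^2 = 1898884 ≡ 4064 (mod 5573)
304^1112 = 304^1024 × 304^64 × 304^16 × 304^8 ≡ 4064 × 1139 × 766 × 787 (mod 5573).
Accumulate the product:
4064 × 1139 = 4628896 ≡ 3306
3306 × 766 = 2532396 ≡ 2254
2254 × 787 = 1773898 ≡ 1684

1684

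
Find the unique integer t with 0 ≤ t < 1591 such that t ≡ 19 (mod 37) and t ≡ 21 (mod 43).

537

37⁻¹ mod 43: 37×7 ≡ 1 (mod 43), so 37⁻¹ ≡ 7.
t = 19 + 37×((21 − 19)×7 mod 43) = 19 + 37×14 = 537.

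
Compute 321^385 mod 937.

128

Using repeated squaring:
321^1 ≡ 321 (mod 937)
321^2 ≡ 321^2 = 103041 ≡ 908 (mod 937)
321^4 ≡ 908^2 = 824464 ≡ 841 (mod 937)
321^8 ≡ 841^2 = 707281 ≡ 783 (mod 937)
321^16 ≡ 783^2 = 613089 ≡ 291 (mod 937)
321^32 ≡ 291^2 = 84681 ≡ 351 (mod 937)
321^64 ≡ 351^2 = 123201 ≡ 454 (mod 937)
321^128 ≡ 454^2 = 206116 ≡ 913 (mod 937)
321^256 ≡ 913^2 = 833569 ≡ 576 (mod 937)
321^385 = 321^256 × 321^128 × 321^1 ≡ 576 × 913 × 321 (mod 937).
Accumulate the product:
576 × 913 = 525888 ≡ 231
231 × 321 = 74151 ≡ 128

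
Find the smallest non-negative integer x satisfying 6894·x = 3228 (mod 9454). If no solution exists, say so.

597

gcd(6894, 9454) = 2, and 2 | 3228, so solutions exist.
Divide through by 2: 3447·x ≡ 1614 mod 4727.
3447⁻¹ ≡ 2153 (mod 4727).
x ≡ 2153·1614 ≡ 597 (mod 4727).
The smallest non-negative solution is x = 597.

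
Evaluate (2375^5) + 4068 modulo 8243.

(2375)^5 ≡ 4444 (mod 8243)
4444 + 4068 = 8512 ≡ 269 (mod 8243)

269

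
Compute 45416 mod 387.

45416 = 117×387 + 137, so 45416 ≡ 137 (mod 387).

137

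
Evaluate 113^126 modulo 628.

Using repeated squaring:
126 in binary is 1111110, i.e. 126 = 64 + 32 + 16 + 8 + 4 + 2.
113^1 ≡ 113 (mod 628)
113^2 ≡ 113^2 = 12769 ≡ 209 (mod 628)
113^4 ≡ 209^2 = 43681 ≡ 349 (mod 628)
113^8 ≡ 349^2 = 121801 ≡ 597 (mod 628)
113^16 ≡ 597^2 = 356409 ≡ 333 (mod 628)
113^32 ≡ 333^2 = 110889 ≡ 361 (mod 628)
113^64 ≡ 361^2 = 130321 ≡ 325 (mod 628)
113^126 = 113^64 * 113^32 * 113^16 * 113^8 * 113^4 * 113^2 ≡ 325 * 361 * 333 * 597 * 349 * 209 (mod 628).
Accumulate the product:
325 * 361 = 117325 ≡ 517
517 * 333 = 172161 ≡ 89
89 * 597 = 53133 ≡ 381
381 * 349 = 132969 ≡ 461
461 * 209 = 96349 ≡ 265

265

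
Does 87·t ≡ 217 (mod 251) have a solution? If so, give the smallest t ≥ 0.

gcd(87, 251) = 1, so a unique solution mod 251 exists.
87⁻¹ ≡ 176 (mod 251).
t ≡ 176·217 ≡ 40 (mod 251).

40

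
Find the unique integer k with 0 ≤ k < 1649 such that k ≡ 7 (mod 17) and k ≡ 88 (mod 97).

17⁻¹ mod 97: 17*40 ≡ 1 (mod 97), so 17⁻¹ ≡ 40.
k = 7 + 17*((88 − 7)*40 mod 97) = 7 + 17*39 = 670.

670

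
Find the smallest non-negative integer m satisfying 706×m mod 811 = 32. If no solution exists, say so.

gcd(706, 811) = 1, so a unique solution mod 811 exists.
706⁻¹ ≡ 587 (mod 811).
m ≡ 587×32 ≡ 131 (mod 811).

131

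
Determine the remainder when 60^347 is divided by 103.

Compute successive squares:
347 in binary is 101011011, i.e. 347 = 256 + 64 + 16 + 8 + 2 + 1.
60^1 ≡ 60 (mod 103)
60^2 ≡ 60^2 = 3600 ≡ 98 (mod 103)
60^4 ≡ 98^2 = 9604 ≡ 25 (mod 103)
60^8 ≡ 25^2 = 625 ≡ 7 (mod 103)
60^16 ≡ 7^2 = 49 (mod 103)
60^32 ≡ 49^2 = 2401 ≡ 32 (mod 103)
60^64 ≡ 32^2 = 1024 ≡ 97 (mod 103)
60^128 ≡ 97^2 = 9409 ≡ 36 (mod 103)
60^256 ≡ 36^2 = 1296 ≡ 60 (mod 103)
60^347 = 60^256 × 60^64 × 60^16 × 60^8 × 60^2 × 60^1 ≡ 60 × 97 × 49 × 7 × 98 × 60 (mod 103).
Accumulate the product:
60 × 97 = 5820 ≡ 52
52 × 49 = 2548 ≡ 76
76 × 7 = 532 ≡ 17
17 × 98 = 1666 ≡ 18
18 × 60 = 1080 ≡ 50

50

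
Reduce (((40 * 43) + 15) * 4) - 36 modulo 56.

16

40 * 43 = 1720 ≡ 40 (mod 56)
40 + 15 = 55
55 * 4 = 220 ≡ 52 (mod 56)
52 - 36 = 16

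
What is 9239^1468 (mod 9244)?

Using repeated squaring:
1468 in binary is 10110111100, i.e. 1468 = 1024 + 256 + 128 + 32 + 16 + 8 + 4.
9239^1 ≡ 9239 (mod 9244)
9239^2 ≡ 9239^2 = 85359121 ≡ 25 (mod 9244)
9239^4 ≡ 25^2 = 625 (mod 9244)
9239^8 ≡ 625^2 = 390625 ≡ 2377 (mod 9244)
9239^16 ≡ 2377^2 = 5650129 ≡ 2045 (mod 9244)
9239^32 ≡ 2045^2 = 4182025 ≡ 3737 (mod 9244)
9239^64 ≡ 3737^2 = 13965169 ≡ 6729 (mod 9244)
9239^128 ≡ 6729^2 = 45279441 ≡ 2329 (mod 9244)
9239^256 ≡ 2329^2 = 5424241 ≡ 7257 (mod 9244)
9239^512 ≡ 7257^2 = 52664049 ≡ 981 (mod 9244)
9239^1024 ≡ 981^2 = 962361 ≡ 985 (mod 9244)
9239^1468 = 9239^1024 * 9239^256 * 9239^128 * 9239^32 * 9239^16 * 9239^8 * 9239^4 ≡ 985 * 7257 * 2329 * 3737 * 2045 * 2377 * 625 (mod 9244).
Accumulate the product:
985 * 7257 = 7148145 ≡ 2533
2533 * 2329 = 5899357 ≡ 1685
1685 * 3737 = 6296845 ≡ 1681
1681 * 2045 = 3437645 ≡ 8121
8121 * 2377 = 19303617 ≡ 2145
2145 * 625 = 1340625 ≡ 245

245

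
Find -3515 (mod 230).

-3515 = -16×230 + 165, so -3515 ≡ 165 (mod 230).

165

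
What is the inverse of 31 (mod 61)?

2

61 = 1*31 + 30
31 = 1*30 + 1
30 = 30*1 + 0
gcd(31, 61) = 1, so the inverse exists.
Bézout: 1 = −1*61 + 2*31.
So 31⁻¹ ≡ 2 (mod 61).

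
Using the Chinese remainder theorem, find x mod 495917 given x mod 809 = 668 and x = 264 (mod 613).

809⁻¹ mod 613: 809*147 ≡ 1 (mod 613), so 809⁻¹ ≡ 147.
x = 668 + 809*((264 − 668)*147 mod 613) = 668 + 809*73 = 59725.
Check: 59725 mod 809 = 668, 59725 mod 613 = 264. ✓

59725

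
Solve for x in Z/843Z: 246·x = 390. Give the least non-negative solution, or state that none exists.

29

gcd(246, 843) = 3, and 3 | 390, so solutions exist.
Divide through by 3: 82·x mod 281 = 130.
82⁻¹ ≡ 24 (mod 281).
x ≡ 24·130 ≡ 29 (mod 281).
The smallest non-negative solution is x = 29.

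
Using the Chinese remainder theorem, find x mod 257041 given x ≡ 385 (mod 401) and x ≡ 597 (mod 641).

401⁻¹ mod 641: 401·430 ≡ 1 (mod 641), so 401⁻¹ ≡ 430.
x = 385 + 401·((597 − 385)·430 mod 641) = 385 + 401·138 = 55723.

55723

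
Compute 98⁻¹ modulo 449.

By the extended Euclidean algorithm:
449 = 4×98 + 57
98 = 1×57 + 41
57 = 1×41 + 16
41 = 2×16 + 9
16 = 1×9 + 7
9 = 1×7 + 2
7 = 3×2 + 1
2 = 2×1 + 0
gcd(98, 449) = 1, so the inverse exists.
Back-substitute for 1:
1 = 1×7 − 3×2
  = −3×9 + 4×7
  = 4×16 − 7×9
  = −7×41 + 18×16
  = 18×57 − 25×41
  = −25×98 + 43×57
  = 43×449 − 197×98
So 98⁻¹ ≡ −197 ≡ 252 (mod 449).

252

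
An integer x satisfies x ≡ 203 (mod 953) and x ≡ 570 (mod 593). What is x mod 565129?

953⁻¹ mod 593: 953×565 ≡ 1 (mod 593), so 953⁻¹ ≡ 565.
x = 203 + 953×((570 − 203)×565 mod 593) = 203 + 953×398 = 379497.

379497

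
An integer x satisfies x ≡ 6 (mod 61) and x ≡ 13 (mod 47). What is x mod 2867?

61⁻¹ mod 47: 61*37 ≡ 1 (mod 47), so 61⁻¹ ≡ 37.
x = 6 + 61*((13 − 6)*37 mod 47) = 6 + 61*24 = 1470.
Check: 1470 mod 61 = 6, 1470 mod 47 = 13. ✓

1470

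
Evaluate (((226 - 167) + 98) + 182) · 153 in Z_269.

219

226 - 167 = 59
59 + 98 = 157
157 + 182 = 339 ≡ 70 (mod 269)
70 · 153 = 10710 ≡ 219 (mod 269)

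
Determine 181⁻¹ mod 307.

Run the extended Euclidean algorithm:
307 = 1×181 + 126
181 = 1×126 + 55
126 = 2×55 + 16
55 = 3×16 + 7
16 = 2×7 + 2
7 = 3×2 + 1
2 = 2×1 + 0
gcd(181, 307) = 1, so the inverse exists.
Bézout: 1 = −79×307 + 134×181.
So 181⁻¹ ≡ 134 (mod 307).

134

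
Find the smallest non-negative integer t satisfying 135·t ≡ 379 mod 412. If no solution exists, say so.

73

gcd(135, 412) = 1, so a unique solution mod 412 exists.
135⁻¹ ≡ 235 (mod 412).
t ≡ 235·379 ≡ 73 (mod 412).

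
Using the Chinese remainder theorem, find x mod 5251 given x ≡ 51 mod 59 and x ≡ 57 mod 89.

4240

59⁻¹ mod 89: 59×86 ≡ 1 (mod 89), so 59⁻¹ ≡ 86.
x = 51 + 59×((57 − 51)×86 mod 89) = 51 + 59×71 = 4240.
Check: 4240 mod 59 = 51, 4240 mod 89 = 57. ✓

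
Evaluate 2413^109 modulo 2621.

2519

109 in binary is 1101101, i.e. 109 = 64 + 32 + 8 + 4 + 1.
2413^1 ≡ 2413 (mod 2621)
2413^2 ≡ 2413^2 = 5822569 ≡ 1328 (mod 2621)
2413^4 ≡ 1328^2 = 1763584 ≡ 2272 (mod 2621)
2413^8 ≡ 2272^2 = 5161984 ≡ 1235 (mod 2621)
2413^16 ≡ 1235^2 = 1525225 ≡ 2424 (mod 2621)
2413^32 ≡ 2424^2 = 5875776 ≡ 2115 (mod 2621)
2413^64 ≡ 2115^2 = 4473225 ≡ 1799 (mod 2621)
2413^109 = 2413^64 × 2413^32 × 2413^8 × 2413^4 × 2413^1 ≡ 1799 × 2115 × 1235 × 2272 × 2413 (mod 2621).
Accumulate the product:
1799 × 2115 = 3804885 ≡ 1814
1814 × 1235 = 2240290 ≡ 1956
1956 × 2272 = 4444032 ≡ 1437
1437 × 2413 = 3467481 ≡ 2519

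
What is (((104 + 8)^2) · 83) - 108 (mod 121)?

81

104 + 8 = 112
(112)^2 ≡ 81 (mod 121)
81 · 83 = 6723 ≡ 68 (mod 121)
68 - 108 = -40 ≡ 81 (mod 121)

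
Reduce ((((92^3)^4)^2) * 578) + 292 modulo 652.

500

(92)^3 ≡ 200 (mod 652)
(200)^4 ≡ 476 (mod 652)
(476)^2 ≡ 332 (mod 652)
332 * 578 = 191896 ≡ 208 (mod 652)
208 + 292 = 500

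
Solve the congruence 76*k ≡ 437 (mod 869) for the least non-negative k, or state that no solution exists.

gcd(76, 869) = 1, so a unique solution mod 869 exists.
76⁻¹ ≡ 263 (mod 869).
k ≡ 263*437 ≡ 223 (mod 869).

223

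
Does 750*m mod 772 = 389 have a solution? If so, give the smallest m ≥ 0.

no solution

gcd(750, 772) = 2, and 2 does not divide 389.
So the congruence has no solution.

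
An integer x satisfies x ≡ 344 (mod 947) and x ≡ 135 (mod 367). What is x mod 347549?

76104

947⁻¹ mod 367: 947*112 ≡ 1 (mod 367), so 947⁻¹ ≡ 112.
x = 344 + 947*((135 − 344)*112 mod 367) = 344 + 947*80 = 76104.
Check: 76104 mod 947 = 344, 76104 mod 367 = 135. ✓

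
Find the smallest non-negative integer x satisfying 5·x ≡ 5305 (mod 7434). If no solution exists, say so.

gcd(5, 7434) = 1, so a unique solution mod 7434 exists.
5⁻¹ ≡ 1487 (mod 7434).
x ≡ 1487·5305 ≡ 1061 (mod 7434).

1061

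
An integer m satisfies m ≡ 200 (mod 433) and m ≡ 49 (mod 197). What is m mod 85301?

433⁻¹ mod 197: 433×96 ≡ 1 (mod 197), so 433⁻¹ ≡ 96.
m = 200 + 433×((49 − 200)×96 mod 197) = 200 + 433×82 = 35706.

35706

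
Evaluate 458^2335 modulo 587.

294

By square-and-multiply:
2335 in binary is 100100011111, i.e. 2335 = 2048 + 256 + 16 + 8 + 4 + 2 + 1.
458^1 ≡ 458 (mod 587)
458^2 ≡ 458^2 = 209764 ≡ 205 (mod 587)
458^4 ≡ 205^2 = 42025 ≡ 348 (mod 587)
458^8 ≡ 348^2 = 121104 ≡ 182 (mod 587)
458^16 ≡ 182^2 = 33124 ≡ 252 (mod 587)
458^32 ≡ 252^2 = 63504 ≡ 108 (mod 587)
458^64 ≡ 108^2 = 11664 ≡ 511 (mod 587)
458^128 ≡ 511^2 = 261121 ≡ 493 (mod 587)
458^256 ≡ 493^2 = 243049 ≡ 31 (mod 587)
458^512 ≡ 31^2 = 961 ≡ 374 (mod 587)
458^1024 ≡ 374^2 = 139876 ≡ 170 (mod 587)
458^2048 ≡ 170^2 = 28900 ≡ 137 (mod 587)
458^2335 = 458^2048 × 458^256 × 458^16 × 458^8 × 458^4 × 458^2 × 458^1 ≡ 137 × 31 × 252 × 182 × 348 × 205 × 458 (mod 587).
Accumulate the product:
137 × 31 = 4247 ≡ 138
138 × 252 = 34776 ≡ 143
143 × 182 = 26026 ≡ 198
198 × 348 = 68904 ≡ 225
225 × 205 = 46125 ≡ 339
339 × 458 = 155262 ≡ 294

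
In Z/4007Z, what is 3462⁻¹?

By the extended Euclidean algorithm:
4007 = 1*3462 + 545
3462 = 6*545 + 192
545 = 2*192 + 161
192 = 1*161 + 31
161 = 5*31 + 6
31 = 5*6 + 1
6 = 6*1 + 0
gcd(3462, 4007) = 1, so the inverse exists.
Back-substitute for 1:
1 = 1*31 − 5*6
  = −5*161 + 26*31
  = 26*192 − 31*161
  = −31*545 + 88*192
  = 88*3462 − 559*545
  = −559*4007 + 647*3462
So 3462⁻¹ ≡ 647 (mod 4007).

647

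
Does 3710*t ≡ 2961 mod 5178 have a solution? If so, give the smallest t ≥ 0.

gcd(3710, 5178) = 2, and 2 does not divide 2961.
So the congruence has no solution.

no solution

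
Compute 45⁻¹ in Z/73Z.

Run the extended Euclidean algorithm:
73 = 1·45 + 28
45 = 1·28 + 17
28 = 1·17 + 11
17 = 1·11 + 6
11 = 1·6 + 5
6 = 1·5 + 1
5 = 5·1 + 0
gcd(45, 73) = 1, so the inverse exists.
Bézout: 1 = −8·73 + 13·45.
So 45⁻¹ ≡ 13 (mod 73).

13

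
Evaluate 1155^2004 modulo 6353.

3401

Compute successive squares:
2004 in binary is 11111010100, i.e. 2004 = 1024 + 512 + 256 + 128 + 64 + 16 + 4.
1155^1 ≡ 1155 (mod 6353)
1155^2 ≡ 1155^2 = 1334025 ≡ 6248 (mod 6353)
1155^4 ≡ 6248^2 = 39037504 ≡ 4672 (mod 6353)
1155^8 ≡ 4672^2 = 21827584 ≡ 5029 (mod 6353)
1155^16 ≡ 5029^2 = 25290841 ≡ 5901 (mod 6353)
1155^32 ≡ 5901^2 = 34821801 ≡ 1008 (mod 6353)
1155^64 ≡ 1008^2 = 1016064 ≡ 5937 (mod 6353)
1155^128 ≡ 5937^2 = 35247969 ≡ 1525 (mod 6353)
1155^256 ≡ 1525^2 = 2325625 ≡ 427 (mod 6353)
1155^512 ≡ 427^2 = 182329 ≡ 4445 (mod 6353)
1155^1024 ≡ 4445^2 = 19758025 ≡ 195 (mod 6353)
1155^2004 = 1155^1024 · 1155^512 · 1155^256 · 1155^128 · 1155^64 · 1155^16 · 1155^4 ≡ 195 · 4445 · 427 · 1525 · 5937 · 5901 · 4672 (mod 6353).
Accumulate the product:
195 · 4445 = 866775 ≡ 2767
2767 · 427 = 1181509 ≡ 6204
6204 · 1525 = 9461100 ≡ 1483
1483 · 5937 = 8804571 ≡ 5666
5666 · 5901 = 33435066 ≡ 5580
5580 · 4672 = 26069760 ≡ 3401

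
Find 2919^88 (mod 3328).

Using repeated squaring:
88 in binary is 1011000, i.e. 88 = 64 + 16 + 8.
2919^1 ≡ 2919 (mod 3328)
2919^2 ≡ 2919^2 = 8520561 ≡ 881 (mod 3328)
2919^4 ≡ 881^2 = 776161 ≡ 737 (mod 3328)
2919^8 ≡ 737^2 = 543169 ≡ 705 (mod 3328)
2919^16 ≡ 705^2 = 497025 ≡ 1153 (mod 3328)
2919^32 ≡ 1153^2 = 1329409 ≡ 1537 (mod 3328)
2919^64 ≡ 1537^2 = 2362369 ≡ 2817 (mod 3328)
2919^88 = 2919^64 · 2919^16 · 2919^8 ≡ 2817 · 1153 · 705 (mod 3328).
Accumulate the product:
2817 · 1153 = 3248001 ≡ 3201
3201 · 705 = 2256705 ≡ 321

321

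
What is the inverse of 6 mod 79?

79 = 13×6 + 1
6 = 6×1 + 0
gcd(6, 79) = 1, so the inverse exists.
Back-substitute for 1:
1 = 1×79 − 13×6
So 6⁻¹ ≡ −13 ≡ 66 (mod 79).

66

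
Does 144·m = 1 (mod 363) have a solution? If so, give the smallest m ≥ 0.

no solution

gcd(144, 363) = 3, and 3 does not divide 1.
So the congruence has no solution.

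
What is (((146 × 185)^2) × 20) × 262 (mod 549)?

389

146 × 185 = 27010 ≡ 109 (mod 549)
(109)^2 ≡ 352 (mod 549)
352 × 20 = 7040 ≡ 452 (mod 549)
452 × 262 = 118424 ≡ 389 (mod 549)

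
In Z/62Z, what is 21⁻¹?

62 = 2·21 + 20
21 = 1·20 + 1
20 = 20·1 + 0
gcd(21, 62) = 1, so the inverse exists.
Back-substitute for 1:
1 = 1·21 − 1·20
  = −1·62 + 3·21
So 21⁻¹ ≡ 3 (mod 62).

3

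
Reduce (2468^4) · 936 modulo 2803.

(2468)^4 ≡ 2616 (mod 2803)
2616 · 936 = 2448576 ≡ 1557 (mod 2803)

1557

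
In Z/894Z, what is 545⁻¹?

707

894 = 1×545 + 349
545 = 1×349 + 196
349 = 1×196 + 153
196 = 1×153 + 43
153 = 3×43 + 24
43 = 1×24 + 19
24 = 1×19 + 5
19 = 3×5 + 4
5 = 1×4 + 1
4 = 4×1 + 0
gcd(545, 894) = 1, so the inverse exists.
Back-substitute for 1:
1 = 1×5 − 1×4
  = −1×19 + 4×5
  = 4×24 − 5×19
  = −5×43 + 9×24
  = 9×153 − 32×43
  = −32×196 + 41×153
  = 41×349 − 73×196
  = −73×545 + 114×349
  = 114×894 − 187×545
So 545⁻¹ ≡ −187 ≡ 707 (mod 894).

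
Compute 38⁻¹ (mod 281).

Apply the Euclidean algorithm and back-substitute:
281 = 7*38 + 15
38 = 2*15 + 8
15 = 1*8 + 7
8 = 1*7 + 1
7 = 7*1 + 0
gcd(38, 281) = 1, so the inverse exists.
Back-substitute for 1:
1 = 1*8 − 1*7
  = −1*15 + 2*8
  = 2*38 − 5*15
  = −5*281 + 37*38
So 38⁻¹ ≡ 37 (mod 281).

37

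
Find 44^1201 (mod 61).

44^1 ≡ 44 (mod 61)
44^2 ≡ 44^2 = 1936 ≡ 45 (mod 61)
44^4 ≡ 45^2 = 2025 ≡ 12 (mod 61)
44^8 ≡ 12^2 = 144 ≡ 22 (mod 61)
44^16 ≡ 22^2 = 484 ≡ 57 (mod 61)
44^32 ≡ 57^2 = 3249 ≡ 16 (mod 61)
44^64 ≡ 16^2 = 256 ≡ 12 (mod 61)
44^128 ≡ 12^2 = 144 ≡ 22 (mod 61)
44^256 ≡ 22^2 = 484 ≡ 57 (mod 61)
44^512 ≡ 57^2 = 3249 ≡ 16 (mod 61)
44^1024 ≡ 16^2 = 256 ≡ 12 (mod 61)
44^1201 = 44^1024 × 44^128 × 44^32 × 44^16 × 44^1 ≡ 12 × 22 × 16 × 57 × 44 (mod 61).
Accumulate the product:
12 × 22 = 264 ≡ 20
20 × 16 = 320 ≡ 15
15 × 57 = 855 ≡ 1
1 × 44 = 44

44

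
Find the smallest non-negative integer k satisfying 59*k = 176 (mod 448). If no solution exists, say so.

gcd(59, 448) = 1, so a unique solution mod 448 exists.
59⁻¹ ≡ 243 (mod 448).
k ≡ 243*176 ≡ 208 (mod 448).

208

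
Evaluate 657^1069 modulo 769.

By square-and-multiply:
1069 in binary is 10000101101, i.e. 1069 = 1024 + 32 + 8 + 4 + 1.
657^1 ≡ 657 (mod 769)
657^2 ≡ 657^2 = 431649 ≡ 240 (mod 769)
657^4 ≡ 240^2 = 57600 ≡ 694 (mod 769)
657^8 ≡ 694^2 = 481636 ≡ 242 (mod 769)
657^16 ≡ 242^2 = 58564 ≡ 120 (mod 769)
657^32 ≡ 120^2 = 14400 ≡ 558 (mod 769)
657^64 ≡ 558^2 = 311364 ≡ 688 (mod 769)
657^128 ≡ 688^2 = 473344 ≡ 409 (mod 769)
657^256 ≡ 409^2 = 167281 ≡ 408 (mod 769)
657^512 ≡ 408^2 = 166464 ≡ 360 (mod 769)
657^1024 ≡ 360^2 = 129600 ≡ 408 (mod 769)
657^1069 = 657^1024 × 657^32 × 657^8 × 657^4 × 657^1 ≡ 408 × 558 × 242 × 694 × 657 (mod 769).
Accumulate the product:
408 × 558 = 227664 ≡ 40
40 × 242 = 9680 ≡ 452
452 × 694 = 313688 ≡ 705
705 × 657 = 463185 ≡ 247

247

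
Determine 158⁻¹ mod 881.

697

Apply the Euclidean algorithm and back-substitute:
881 = 5·158 + 91
158 = 1·91 + 67
91 = 1·67 + 24
67 = 2·24 + 19
24 = 1·19 + 5
19 = 3·5 + 4
5 = 1·4 + 1
4 = 4·1 + 0
gcd(158, 881) = 1, so the inverse exists.
Back-substitute for 1:
1 = 1·5 − 1·4
  = −1·19 + 4·5
  = 4·24 − 5·19
  = −5·67 + 14·24
  = 14·91 − 19·67
  = −19·158 + 33·91
  = 33·881 − 184·158
So 158⁻¹ ≡ −184 ≡ 697 (mod 881).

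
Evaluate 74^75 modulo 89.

3

Using repeated squaring:
75 in binary is 1001011, i.e. 75 = 64 + 8 + 2 + 1.
74^1 ≡ 74 (mod 89)
74^2 ≡ 74^2 = 5476 ≡ 47 (mod 89)
74^4 ≡ 47^2 = 2209 ≡ 73 (mod 89)
74^8 ≡ 73^2 = 5329 ≡ 78 (mod 89)
74^16 ≡ 78^2 = 6084 ≡ 32 (mod 89)
74^32 ≡ 32^2 = 1024 ≡ 45 (mod 89)
74^64 ≡ 45^2 = 2025 ≡ 67 (mod 89)
74^75 = 74^64 * 74^8 * 74^2 * 74^1 ≡ 67 * 78 * 47 * 74 (mod 89).
Accumulate the product:
67 * 78 = 5226 ≡ 64
64 * 47 = 3008 ≡ 71
71 * 74 = 5254 ≡ 3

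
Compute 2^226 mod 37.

25

226 in binary is 11100010, i.e. 226 = 128 + 64 + 32 + 2.
2^1 ≡ 2 (mod 37)
2^2 ≡ 2^2 = 4 (mod 37)
2^4 ≡ 4^2 = 16 (mod 37)
2^8 ≡ 16^2 = 256 ≡ 34 (mod 37)
2^16 ≡ 34^2 = 1156 ≡ 9 (mod 37)
2^32 ≡ 9^2 = 81 ≡ 7 (mod 37)
2^64 ≡ 7^2 = 49 ≡ 12 (mod 37)
2^128 ≡ 12^2 = 144 ≡ 33 (mod 37)
2^226 = 2^128 · 2^64 · 2^32 · 2^2 ≡ 33 · 12 · 7 · 4 (mod 37).
Accumulate the product:
33 · 12 = 396 ≡ 26
26 · 7 = 182 ≡ 34
34 · 4 = 136 ≡ 25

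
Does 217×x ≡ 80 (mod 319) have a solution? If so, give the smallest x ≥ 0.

43

gcd(217, 319) = 1, so a unique solution mod 319 exists.
217⁻¹ ≡ 172 (mod 319).
x ≡ 172×80 ≡ 43 (mod 319).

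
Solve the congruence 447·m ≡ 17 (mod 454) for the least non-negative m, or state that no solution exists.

gcd(447, 454) = 1, so a unique solution mod 454 exists.
447⁻¹ ≡ 389 (mod 454).
m ≡ 389·17 ≡ 257 (mod 454).

257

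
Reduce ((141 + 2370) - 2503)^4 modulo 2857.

1239

141 + 2370 = 2511
2511 - 2503 = 8
(8)^4 ≡ 1239 (mod 2857)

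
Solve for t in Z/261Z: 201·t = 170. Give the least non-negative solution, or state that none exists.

gcd(201, 261) = 3, and 3 does not divide 170.
So the congruence has no solution.

no solution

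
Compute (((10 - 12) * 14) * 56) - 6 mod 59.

19

10 - 12 = -2 ≡ 57 (mod 59)
57 * 14 = 798 ≡ 31 (mod 59)
31 * 56 = 1736 ≡ 25 (mod 59)
25 - 6 = 19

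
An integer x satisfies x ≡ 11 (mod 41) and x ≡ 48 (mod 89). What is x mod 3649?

2184

41⁻¹ mod 89: 41·76 ≡ 1 (mod 89), so 41⁻¹ ≡ 76.
x = 11 + 41·((48 − 11)·76 mod 89) = 11 + 41·53 = 2184.
Check: 2184 mod 41 = 11, 2184 mod 89 = 48. ✓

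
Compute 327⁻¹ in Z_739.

113

Apply the Euclidean algorithm and back-substitute:
739 = 2*327 + 85
327 = 3*85 + 72
85 = 1*72 + 13
72 = 5*13 + 7
13 = 1*7 + 6
7 = 1*6 + 1
6 = 6*1 + 0
gcd(327, 739) = 1, so the inverse exists.
Back-substitute for 1:
1 = 1*7 − 1*6
  = −1*13 + 2*7
  = 2*72 − 11*13
  = −11*85 + 13*72
  = 13*327 − 50*85
  = −50*739 + 113*327
So 327⁻¹ ≡ 113 (mod 739).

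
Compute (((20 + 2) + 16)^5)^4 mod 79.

20 + 2 = 22
22 + 16 = 38
(38)^5 ≡ 64 (mod 79)
(64)^4 ≡ 65 (mod 79)

65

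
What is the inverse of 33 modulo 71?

71 = 2·33 + 5
33 = 6·5 + 3
5 = 1·3 + 2
3 = 1·2 + 1
2 = 2·1 + 0
gcd(33, 71) = 1, so the inverse exists.
Back-substitute for 1:
1 = 1·3 − 1·2
  = −1·5 + 2·3
  = 2·33 − 13·5
  = −13·71 + 28·33
So 33⁻¹ ≡ 28 (mod 71).

28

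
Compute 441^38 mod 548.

81

Using repeated squaring:
38 in binary is 100110, i.e. 38 = 32 + 4 + 2.
441^1 ≡ 441 (mod 548)
441^2 ≡ 441^2 = 194481 ≡ 489 (mod 548)
441^4 ≡ 489^2 = 239121 ≡ 193 (mod 548)
441^8 ≡ 193^2 = 37249 ≡ 533 (mod 548)
441^16 ≡ 533^2 = 284089 ≡ 225 (mod 548)
441^32 ≡ 225^2 = 50625 ≡ 209 (mod 548)
441^38 = 441^32 · 441^4 · 441^2 ≡ 209 · 193 · 489 (mod 548).
Accumulate the product:
209 · 193 = 40337 ≡ 333
333 · 489 = 162837 ≡ 81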